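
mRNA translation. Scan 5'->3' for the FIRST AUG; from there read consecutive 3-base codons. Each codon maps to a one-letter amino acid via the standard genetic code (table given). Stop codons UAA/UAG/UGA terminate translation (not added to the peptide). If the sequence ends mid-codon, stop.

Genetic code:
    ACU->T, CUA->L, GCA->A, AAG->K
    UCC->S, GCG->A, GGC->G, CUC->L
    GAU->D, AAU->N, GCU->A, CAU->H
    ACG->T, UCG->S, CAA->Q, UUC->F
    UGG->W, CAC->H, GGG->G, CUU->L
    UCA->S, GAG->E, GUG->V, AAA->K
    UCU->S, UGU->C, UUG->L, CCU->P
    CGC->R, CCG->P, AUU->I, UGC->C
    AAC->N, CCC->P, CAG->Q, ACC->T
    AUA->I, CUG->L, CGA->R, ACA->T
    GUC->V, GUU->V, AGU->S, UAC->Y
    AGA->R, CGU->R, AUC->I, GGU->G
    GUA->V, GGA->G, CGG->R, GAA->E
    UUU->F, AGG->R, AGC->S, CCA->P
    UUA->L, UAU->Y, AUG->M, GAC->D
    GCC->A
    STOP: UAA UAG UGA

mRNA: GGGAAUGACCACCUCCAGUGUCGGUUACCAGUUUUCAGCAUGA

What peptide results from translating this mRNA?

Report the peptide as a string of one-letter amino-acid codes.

start AUG at pos 4
pos 4: AUG -> M; peptide=M
pos 7: ACC -> T; peptide=MT
pos 10: ACC -> T; peptide=MTT
pos 13: UCC -> S; peptide=MTTS
pos 16: AGU -> S; peptide=MTTSS
pos 19: GUC -> V; peptide=MTTSSV
pos 22: GGU -> G; peptide=MTTSSVG
pos 25: UAC -> Y; peptide=MTTSSVGY
pos 28: CAG -> Q; peptide=MTTSSVGYQ
pos 31: UUU -> F; peptide=MTTSSVGYQF
pos 34: UCA -> S; peptide=MTTSSVGYQFS
pos 37: GCA -> A; peptide=MTTSSVGYQFSA
pos 40: UGA -> STOP

Answer: MTTSSVGYQFSA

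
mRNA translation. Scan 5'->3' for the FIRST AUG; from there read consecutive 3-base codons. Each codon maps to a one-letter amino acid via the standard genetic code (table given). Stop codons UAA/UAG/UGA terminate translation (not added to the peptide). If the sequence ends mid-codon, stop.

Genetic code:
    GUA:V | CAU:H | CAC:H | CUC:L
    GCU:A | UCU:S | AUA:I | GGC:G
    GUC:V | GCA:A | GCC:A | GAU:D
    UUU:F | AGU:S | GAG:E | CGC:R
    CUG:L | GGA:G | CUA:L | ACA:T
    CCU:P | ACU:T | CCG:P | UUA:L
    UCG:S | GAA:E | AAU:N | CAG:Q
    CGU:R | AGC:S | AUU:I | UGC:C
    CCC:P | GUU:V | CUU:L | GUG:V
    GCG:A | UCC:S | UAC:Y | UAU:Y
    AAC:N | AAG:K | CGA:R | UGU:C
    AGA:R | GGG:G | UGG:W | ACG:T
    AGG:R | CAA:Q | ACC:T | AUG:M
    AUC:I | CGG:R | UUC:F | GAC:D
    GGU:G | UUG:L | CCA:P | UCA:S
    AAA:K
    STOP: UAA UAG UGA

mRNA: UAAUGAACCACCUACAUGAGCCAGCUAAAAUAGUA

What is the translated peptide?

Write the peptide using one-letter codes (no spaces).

Answer: MNHLHEPAKIV

Derivation:
start AUG at pos 2
pos 2: AUG -> M; peptide=M
pos 5: AAC -> N; peptide=MN
pos 8: CAC -> H; peptide=MNH
pos 11: CUA -> L; peptide=MNHL
pos 14: CAU -> H; peptide=MNHLH
pos 17: GAG -> E; peptide=MNHLHE
pos 20: CCA -> P; peptide=MNHLHEP
pos 23: GCU -> A; peptide=MNHLHEPA
pos 26: AAA -> K; peptide=MNHLHEPAK
pos 29: AUA -> I; peptide=MNHLHEPAKI
pos 32: GUA -> V; peptide=MNHLHEPAKIV
pos 35: only 0 nt remain (<3), stop (end of mRNA)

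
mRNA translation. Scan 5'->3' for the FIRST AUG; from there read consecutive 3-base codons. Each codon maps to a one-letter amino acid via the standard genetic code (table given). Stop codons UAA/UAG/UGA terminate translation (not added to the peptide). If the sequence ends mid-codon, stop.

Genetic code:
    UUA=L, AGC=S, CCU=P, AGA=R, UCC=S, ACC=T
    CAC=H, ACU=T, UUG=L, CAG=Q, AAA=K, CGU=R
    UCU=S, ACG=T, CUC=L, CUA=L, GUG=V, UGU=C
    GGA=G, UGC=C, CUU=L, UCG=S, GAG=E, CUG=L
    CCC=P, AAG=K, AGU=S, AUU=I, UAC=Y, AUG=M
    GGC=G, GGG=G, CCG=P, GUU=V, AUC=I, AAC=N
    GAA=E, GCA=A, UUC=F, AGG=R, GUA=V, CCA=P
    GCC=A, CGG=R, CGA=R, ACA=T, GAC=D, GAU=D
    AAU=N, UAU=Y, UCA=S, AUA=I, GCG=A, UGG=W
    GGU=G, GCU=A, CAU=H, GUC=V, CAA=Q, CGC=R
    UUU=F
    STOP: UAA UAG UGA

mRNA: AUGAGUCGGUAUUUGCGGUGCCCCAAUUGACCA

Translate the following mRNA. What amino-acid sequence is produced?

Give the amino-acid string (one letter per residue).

Answer: MSRYLRCPN

Derivation:
start AUG at pos 0
pos 0: AUG -> M; peptide=M
pos 3: AGU -> S; peptide=MS
pos 6: CGG -> R; peptide=MSR
pos 9: UAU -> Y; peptide=MSRY
pos 12: UUG -> L; peptide=MSRYL
pos 15: CGG -> R; peptide=MSRYLR
pos 18: UGC -> C; peptide=MSRYLRC
pos 21: CCC -> P; peptide=MSRYLRCP
pos 24: AAU -> N; peptide=MSRYLRCPN
pos 27: UGA -> STOP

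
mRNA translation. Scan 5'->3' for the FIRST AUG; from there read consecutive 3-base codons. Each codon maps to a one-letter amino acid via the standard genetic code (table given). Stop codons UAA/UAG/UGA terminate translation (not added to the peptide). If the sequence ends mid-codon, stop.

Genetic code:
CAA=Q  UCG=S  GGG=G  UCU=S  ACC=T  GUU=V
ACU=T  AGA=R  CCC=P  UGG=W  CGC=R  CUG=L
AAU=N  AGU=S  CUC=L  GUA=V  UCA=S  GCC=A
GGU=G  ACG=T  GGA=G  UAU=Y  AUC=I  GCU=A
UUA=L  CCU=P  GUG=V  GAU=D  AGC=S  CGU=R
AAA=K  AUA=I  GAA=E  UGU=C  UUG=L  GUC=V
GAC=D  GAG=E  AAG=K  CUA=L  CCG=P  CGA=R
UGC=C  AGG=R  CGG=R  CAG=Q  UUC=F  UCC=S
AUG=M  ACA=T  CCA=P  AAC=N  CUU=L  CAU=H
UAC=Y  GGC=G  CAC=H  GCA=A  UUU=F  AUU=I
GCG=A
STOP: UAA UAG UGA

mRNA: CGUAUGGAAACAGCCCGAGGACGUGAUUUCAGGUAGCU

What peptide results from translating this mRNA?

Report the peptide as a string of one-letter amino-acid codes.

Answer: METARGRDFR

Derivation:
start AUG at pos 3
pos 3: AUG -> M; peptide=M
pos 6: GAA -> E; peptide=ME
pos 9: ACA -> T; peptide=MET
pos 12: GCC -> A; peptide=META
pos 15: CGA -> R; peptide=METAR
pos 18: GGA -> G; peptide=METARG
pos 21: CGU -> R; peptide=METARGR
pos 24: GAU -> D; peptide=METARGRD
pos 27: UUC -> F; peptide=METARGRDF
pos 30: AGG -> R; peptide=METARGRDFR
pos 33: UAG -> STOP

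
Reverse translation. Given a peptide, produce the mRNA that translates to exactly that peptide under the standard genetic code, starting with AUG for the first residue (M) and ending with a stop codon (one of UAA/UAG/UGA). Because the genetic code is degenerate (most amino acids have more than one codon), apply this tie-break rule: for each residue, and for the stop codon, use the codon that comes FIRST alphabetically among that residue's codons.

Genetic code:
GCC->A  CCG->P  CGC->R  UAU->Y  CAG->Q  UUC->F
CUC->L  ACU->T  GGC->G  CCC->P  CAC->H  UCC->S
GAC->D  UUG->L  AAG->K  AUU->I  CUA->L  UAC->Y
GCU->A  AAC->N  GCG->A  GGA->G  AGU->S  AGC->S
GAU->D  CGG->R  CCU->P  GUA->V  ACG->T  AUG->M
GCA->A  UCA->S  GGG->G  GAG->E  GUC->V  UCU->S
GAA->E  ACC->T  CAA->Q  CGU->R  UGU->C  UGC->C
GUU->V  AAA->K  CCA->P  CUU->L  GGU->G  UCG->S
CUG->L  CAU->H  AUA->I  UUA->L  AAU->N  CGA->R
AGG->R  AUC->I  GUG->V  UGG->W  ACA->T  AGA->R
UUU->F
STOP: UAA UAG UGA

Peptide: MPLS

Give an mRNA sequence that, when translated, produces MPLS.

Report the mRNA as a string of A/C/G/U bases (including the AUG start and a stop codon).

Answer: mRNA: AUGCCACUAAGCUAA

Derivation:
residue 1: M -> AUG (start codon)
residue 2: P codons sorted = CCA,CCC,CCG,CCU -> pick first = CCA
residue 3: L codons sorted = CUA,CUC,CUG,CUU,UUA,UUG -> pick first = CUA
residue 4: S codons sorted = AGC,AGU,UCA,UCC,UCG,UCU -> pick first = AGC
terminator: stop codons sorted = UAA,UAG,UGA -> pick first = UAA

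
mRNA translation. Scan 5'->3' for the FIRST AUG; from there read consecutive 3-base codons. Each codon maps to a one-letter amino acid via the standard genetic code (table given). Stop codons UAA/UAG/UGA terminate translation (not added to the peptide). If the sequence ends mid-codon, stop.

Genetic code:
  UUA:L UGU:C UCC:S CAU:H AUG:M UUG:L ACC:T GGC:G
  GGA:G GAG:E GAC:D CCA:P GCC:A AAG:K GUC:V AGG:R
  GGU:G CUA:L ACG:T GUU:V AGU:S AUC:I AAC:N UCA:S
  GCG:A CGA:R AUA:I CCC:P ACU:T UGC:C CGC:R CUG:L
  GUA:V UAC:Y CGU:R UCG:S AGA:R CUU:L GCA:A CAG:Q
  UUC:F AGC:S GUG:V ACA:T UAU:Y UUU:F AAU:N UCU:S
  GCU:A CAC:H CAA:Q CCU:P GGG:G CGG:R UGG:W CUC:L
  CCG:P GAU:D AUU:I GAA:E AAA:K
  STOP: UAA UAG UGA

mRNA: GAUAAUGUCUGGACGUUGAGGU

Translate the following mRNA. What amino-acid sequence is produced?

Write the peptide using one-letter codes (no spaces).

Answer: MSGR

Derivation:
start AUG at pos 4
pos 4: AUG -> M; peptide=M
pos 7: UCU -> S; peptide=MS
pos 10: GGA -> G; peptide=MSG
pos 13: CGU -> R; peptide=MSGR
pos 16: UGA -> STOP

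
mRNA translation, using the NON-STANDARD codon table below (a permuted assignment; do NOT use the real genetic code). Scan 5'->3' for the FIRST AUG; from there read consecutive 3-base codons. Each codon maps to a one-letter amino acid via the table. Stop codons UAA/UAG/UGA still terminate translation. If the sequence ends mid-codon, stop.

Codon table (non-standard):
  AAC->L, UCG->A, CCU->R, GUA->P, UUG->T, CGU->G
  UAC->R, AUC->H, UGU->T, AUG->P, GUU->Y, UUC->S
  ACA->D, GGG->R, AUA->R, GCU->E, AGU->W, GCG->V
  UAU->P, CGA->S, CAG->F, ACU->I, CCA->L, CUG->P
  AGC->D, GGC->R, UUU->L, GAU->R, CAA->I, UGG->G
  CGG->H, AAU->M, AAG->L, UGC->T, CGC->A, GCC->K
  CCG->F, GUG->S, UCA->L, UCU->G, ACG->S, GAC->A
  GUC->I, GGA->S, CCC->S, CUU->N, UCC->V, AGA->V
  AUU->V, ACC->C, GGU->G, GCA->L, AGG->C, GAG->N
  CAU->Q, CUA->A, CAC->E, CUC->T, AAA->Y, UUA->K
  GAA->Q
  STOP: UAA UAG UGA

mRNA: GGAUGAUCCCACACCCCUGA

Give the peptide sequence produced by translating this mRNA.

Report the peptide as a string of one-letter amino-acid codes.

start AUG at pos 2
pos 2: AUG -> P; peptide=P
pos 5: AUC -> H; peptide=PH
pos 8: CCA -> L; peptide=PHL
pos 11: CAC -> E; peptide=PHLE
pos 14: CCC -> S; peptide=PHLES
pos 17: UGA -> STOP

Answer: PHLES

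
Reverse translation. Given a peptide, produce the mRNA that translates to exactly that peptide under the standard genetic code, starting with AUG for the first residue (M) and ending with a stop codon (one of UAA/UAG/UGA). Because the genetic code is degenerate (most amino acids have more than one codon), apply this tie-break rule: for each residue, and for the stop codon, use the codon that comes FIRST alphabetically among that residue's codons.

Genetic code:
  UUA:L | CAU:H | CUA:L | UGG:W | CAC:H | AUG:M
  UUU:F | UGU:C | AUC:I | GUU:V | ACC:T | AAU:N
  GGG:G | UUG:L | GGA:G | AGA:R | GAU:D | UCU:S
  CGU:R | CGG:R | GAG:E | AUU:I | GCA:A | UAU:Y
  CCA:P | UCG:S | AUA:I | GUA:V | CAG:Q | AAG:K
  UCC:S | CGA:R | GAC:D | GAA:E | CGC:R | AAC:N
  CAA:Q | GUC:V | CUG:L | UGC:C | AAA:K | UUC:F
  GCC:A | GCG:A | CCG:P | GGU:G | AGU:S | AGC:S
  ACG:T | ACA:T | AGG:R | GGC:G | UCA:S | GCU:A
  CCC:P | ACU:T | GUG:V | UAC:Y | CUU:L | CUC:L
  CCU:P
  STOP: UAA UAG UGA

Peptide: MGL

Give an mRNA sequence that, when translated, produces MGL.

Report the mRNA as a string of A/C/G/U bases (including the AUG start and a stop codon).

residue 1: M -> AUG (start codon)
residue 2: G codons sorted = GGA,GGC,GGG,GGU -> pick first = GGA
residue 3: L codons sorted = CUA,CUC,CUG,CUU,UUA,UUG -> pick first = CUA
terminator: stop codons sorted = UAA,UAG,UGA -> pick first = UAA

Answer: mRNA: AUGGGACUAUAA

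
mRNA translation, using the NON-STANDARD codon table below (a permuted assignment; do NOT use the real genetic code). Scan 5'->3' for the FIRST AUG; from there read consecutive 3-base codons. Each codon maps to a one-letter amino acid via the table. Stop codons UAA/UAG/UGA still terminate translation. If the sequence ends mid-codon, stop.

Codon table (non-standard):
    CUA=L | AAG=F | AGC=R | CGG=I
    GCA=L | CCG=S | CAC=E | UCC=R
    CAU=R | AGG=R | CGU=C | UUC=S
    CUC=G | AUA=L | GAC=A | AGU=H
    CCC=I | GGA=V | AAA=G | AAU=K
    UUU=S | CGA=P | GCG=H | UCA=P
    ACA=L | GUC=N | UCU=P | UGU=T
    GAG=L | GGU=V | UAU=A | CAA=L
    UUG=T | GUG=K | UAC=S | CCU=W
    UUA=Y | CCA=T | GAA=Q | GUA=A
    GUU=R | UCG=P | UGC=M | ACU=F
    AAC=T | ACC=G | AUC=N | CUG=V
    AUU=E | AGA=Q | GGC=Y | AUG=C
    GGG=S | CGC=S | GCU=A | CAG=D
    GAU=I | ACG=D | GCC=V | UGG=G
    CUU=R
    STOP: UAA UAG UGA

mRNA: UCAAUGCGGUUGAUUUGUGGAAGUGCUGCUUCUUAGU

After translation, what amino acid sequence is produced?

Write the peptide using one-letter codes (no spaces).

start AUG at pos 3
pos 3: AUG -> C; peptide=C
pos 6: CGG -> I; peptide=CI
pos 9: UUG -> T; peptide=CIT
pos 12: AUU -> E; peptide=CITE
pos 15: UGU -> T; peptide=CITET
pos 18: GGA -> V; peptide=CITETV
pos 21: AGU -> H; peptide=CITETVH
pos 24: GCU -> A; peptide=CITETVHA
pos 27: GCU -> A; peptide=CITETVHAA
pos 30: UCU -> P; peptide=CITETVHAAP
pos 33: UAG -> STOP

Answer: CITETVHAAP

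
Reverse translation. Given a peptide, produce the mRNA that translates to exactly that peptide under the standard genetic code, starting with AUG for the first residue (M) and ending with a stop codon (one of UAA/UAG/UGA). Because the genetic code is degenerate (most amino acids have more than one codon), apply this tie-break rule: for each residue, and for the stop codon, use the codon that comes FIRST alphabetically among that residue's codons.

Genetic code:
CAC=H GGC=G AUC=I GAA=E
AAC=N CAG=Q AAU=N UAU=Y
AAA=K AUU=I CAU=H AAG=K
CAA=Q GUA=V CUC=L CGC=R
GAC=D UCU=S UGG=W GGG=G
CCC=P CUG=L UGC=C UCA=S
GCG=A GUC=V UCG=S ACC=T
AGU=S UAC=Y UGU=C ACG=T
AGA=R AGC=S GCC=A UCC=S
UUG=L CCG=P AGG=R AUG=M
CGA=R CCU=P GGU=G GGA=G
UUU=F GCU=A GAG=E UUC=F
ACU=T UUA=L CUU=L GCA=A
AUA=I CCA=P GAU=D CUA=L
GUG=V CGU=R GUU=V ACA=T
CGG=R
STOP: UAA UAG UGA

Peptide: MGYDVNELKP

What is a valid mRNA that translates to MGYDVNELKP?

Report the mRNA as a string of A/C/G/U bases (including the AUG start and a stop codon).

Answer: mRNA: AUGGGAUACGACGUAAACGAACUAAAACCAUAA

Derivation:
residue 1: M -> AUG (start codon)
residue 2: G codons sorted = GGA,GGC,GGG,GGU -> pick first = GGA
residue 3: Y codons sorted = UAC,UAU -> pick first = UAC
residue 4: D codons sorted = GAC,GAU -> pick first = GAC
residue 5: V codons sorted = GUA,GUC,GUG,GUU -> pick first = GUA
residue 6: N codons sorted = AAC,AAU -> pick first = AAC
residue 7: E codons sorted = GAA,GAG -> pick first = GAA
residue 8: L codons sorted = CUA,CUC,CUG,CUU,UUA,UUG -> pick first = CUA
residue 9: K codons sorted = AAA,AAG -> pick first = AAA
residue 10: P codons sorted = CCA,CCC,CCG,CCU -> pick first = CCA
terminator: stop codons sorted = UAA,UAG,UGA -> pick first = UAA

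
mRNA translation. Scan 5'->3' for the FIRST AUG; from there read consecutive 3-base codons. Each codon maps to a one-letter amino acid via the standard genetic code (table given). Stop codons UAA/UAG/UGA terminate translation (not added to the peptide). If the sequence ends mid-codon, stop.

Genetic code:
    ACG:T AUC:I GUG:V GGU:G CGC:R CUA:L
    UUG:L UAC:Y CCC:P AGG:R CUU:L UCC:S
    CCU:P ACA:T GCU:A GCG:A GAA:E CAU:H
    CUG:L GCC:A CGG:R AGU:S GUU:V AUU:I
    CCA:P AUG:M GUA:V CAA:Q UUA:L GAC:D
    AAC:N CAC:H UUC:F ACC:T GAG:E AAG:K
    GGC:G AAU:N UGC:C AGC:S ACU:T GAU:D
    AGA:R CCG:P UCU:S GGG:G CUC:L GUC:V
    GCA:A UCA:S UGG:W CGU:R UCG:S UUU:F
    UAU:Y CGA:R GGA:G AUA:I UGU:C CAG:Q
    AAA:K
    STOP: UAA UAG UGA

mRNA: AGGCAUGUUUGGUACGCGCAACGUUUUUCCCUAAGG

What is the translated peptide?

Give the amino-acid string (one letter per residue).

start AUG at pos 4
pos 4: AUG -> M; peptide=M
pos 7: UUU -> F; peptide=MF
pos 10: GGU -> G; peptide=MFG
pos 13: ACG -> T; peptide=MFGT
pos 16: CGC -> R; peptide=MFGTR
pos 19: AAC -> N; peptide=MFGTRN
pos 22: GUU -> V; peptide=MFGTRNV
pos 25: UUU -> F; peptide=MFGTRNVF
pos 28: CCC -> P; peptide=MFGTRNVFP
pos 31: UAA -> STOP

Answer: MFGTRNVFP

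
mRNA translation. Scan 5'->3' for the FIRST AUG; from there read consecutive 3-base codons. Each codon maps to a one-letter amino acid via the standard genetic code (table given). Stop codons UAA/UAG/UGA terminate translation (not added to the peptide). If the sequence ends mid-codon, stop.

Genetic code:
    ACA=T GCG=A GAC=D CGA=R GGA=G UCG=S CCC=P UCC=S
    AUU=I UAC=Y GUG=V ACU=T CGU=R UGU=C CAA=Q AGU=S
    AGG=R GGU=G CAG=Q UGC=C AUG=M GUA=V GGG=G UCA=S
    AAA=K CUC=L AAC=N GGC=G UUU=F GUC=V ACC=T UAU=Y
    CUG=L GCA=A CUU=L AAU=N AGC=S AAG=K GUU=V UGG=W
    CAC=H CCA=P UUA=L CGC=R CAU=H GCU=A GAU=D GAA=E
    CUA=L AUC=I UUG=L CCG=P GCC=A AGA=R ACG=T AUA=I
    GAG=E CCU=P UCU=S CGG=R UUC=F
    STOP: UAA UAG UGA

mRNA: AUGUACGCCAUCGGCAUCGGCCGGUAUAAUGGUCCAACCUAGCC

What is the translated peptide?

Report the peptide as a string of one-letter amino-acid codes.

Answer: MYAIGIGRYNGPT

Derivation:
start AUG at pos 0
pos 0: AUG -> M; peptide=M
pos 3: UAC -> Y; peptide=MY
pos 6: GCC -> A; peptide=MYA
pos 9: AUC -> I; peptide=MYAI
pos 12: GGC -> G; peptide=MYAIG
pos 15: AUC -> I; peptide=MYAIGI
pos 18: GGC -> G; peptide=MYAIGIG
pos 21: CGG -> R; peptide=MYAIGIGR
pos 24: UAU -> Y; peptide=MYAIGIGRY
pos 27: AAU -> N; peptide=MYAIGIGRYN
pos 30: GGU -> G; peptide=MYAIGIGRYNG
pos 33: CCA -> P; peptide=MYAIGIGRYNGP
pos 36: ACC -> T; peptide=MYAIGIGRYNGPT
pos 39: UAG -> STOP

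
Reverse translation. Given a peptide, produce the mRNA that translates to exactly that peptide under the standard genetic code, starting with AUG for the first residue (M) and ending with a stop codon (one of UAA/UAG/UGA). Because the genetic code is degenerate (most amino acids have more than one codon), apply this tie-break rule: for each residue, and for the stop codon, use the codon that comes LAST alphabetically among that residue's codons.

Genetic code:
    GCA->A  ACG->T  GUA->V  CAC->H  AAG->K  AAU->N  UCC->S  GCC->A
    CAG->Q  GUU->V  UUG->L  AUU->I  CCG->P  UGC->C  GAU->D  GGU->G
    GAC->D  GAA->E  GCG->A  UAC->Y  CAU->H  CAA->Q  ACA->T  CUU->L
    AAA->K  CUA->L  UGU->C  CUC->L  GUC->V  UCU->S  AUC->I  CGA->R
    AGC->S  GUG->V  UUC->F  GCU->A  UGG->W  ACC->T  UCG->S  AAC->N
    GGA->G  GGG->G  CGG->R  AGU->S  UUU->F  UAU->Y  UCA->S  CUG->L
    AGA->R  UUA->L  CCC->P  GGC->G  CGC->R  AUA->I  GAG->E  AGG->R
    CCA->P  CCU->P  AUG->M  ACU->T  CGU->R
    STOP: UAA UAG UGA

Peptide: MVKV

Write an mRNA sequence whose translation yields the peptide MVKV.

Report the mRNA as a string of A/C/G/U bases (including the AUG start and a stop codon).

Answer: mRNA: AUGGUUAAGGUUUGA

Derivation:
residue 1: M -> AUG (start codon)
residue 2: V codons sorted = GUA,GUC,GUG,GUU -> pick last = GUU
residue 3: K codons sorted = AAA,AAG -> pick last = AAG
residue 4: V codons sorted = GUA,GUC,GUG,GUU -> pick last = GUU
terminator: stop codons sorted = UAA,UAG,UGA -> pick last = UGA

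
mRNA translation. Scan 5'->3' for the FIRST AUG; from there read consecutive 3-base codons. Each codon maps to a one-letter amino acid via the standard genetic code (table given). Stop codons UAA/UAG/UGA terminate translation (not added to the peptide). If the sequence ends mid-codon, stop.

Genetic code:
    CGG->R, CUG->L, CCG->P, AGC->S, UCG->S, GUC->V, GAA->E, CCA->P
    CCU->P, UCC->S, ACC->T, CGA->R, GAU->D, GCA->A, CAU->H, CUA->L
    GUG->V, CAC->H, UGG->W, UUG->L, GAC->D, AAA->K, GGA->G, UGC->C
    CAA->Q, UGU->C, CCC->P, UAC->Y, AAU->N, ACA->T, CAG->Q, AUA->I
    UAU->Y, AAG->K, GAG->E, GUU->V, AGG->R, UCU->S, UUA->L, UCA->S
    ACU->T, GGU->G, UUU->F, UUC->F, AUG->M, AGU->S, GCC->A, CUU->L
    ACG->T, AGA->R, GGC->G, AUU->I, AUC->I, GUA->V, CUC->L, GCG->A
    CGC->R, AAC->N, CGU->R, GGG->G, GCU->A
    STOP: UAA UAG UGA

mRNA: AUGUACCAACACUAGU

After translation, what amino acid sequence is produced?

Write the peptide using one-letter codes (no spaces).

Answer: MYQH

Derivation:
start AUG at pos 0
pos 0: AUG -> M; peptide=M
pos 3: UAC -> Y; peptide=MY
pos 6: CAA -> Q; peptide=MYQ
pos 9: CAC -> H; peptide=MYQH
pos 12: UAG -> STOP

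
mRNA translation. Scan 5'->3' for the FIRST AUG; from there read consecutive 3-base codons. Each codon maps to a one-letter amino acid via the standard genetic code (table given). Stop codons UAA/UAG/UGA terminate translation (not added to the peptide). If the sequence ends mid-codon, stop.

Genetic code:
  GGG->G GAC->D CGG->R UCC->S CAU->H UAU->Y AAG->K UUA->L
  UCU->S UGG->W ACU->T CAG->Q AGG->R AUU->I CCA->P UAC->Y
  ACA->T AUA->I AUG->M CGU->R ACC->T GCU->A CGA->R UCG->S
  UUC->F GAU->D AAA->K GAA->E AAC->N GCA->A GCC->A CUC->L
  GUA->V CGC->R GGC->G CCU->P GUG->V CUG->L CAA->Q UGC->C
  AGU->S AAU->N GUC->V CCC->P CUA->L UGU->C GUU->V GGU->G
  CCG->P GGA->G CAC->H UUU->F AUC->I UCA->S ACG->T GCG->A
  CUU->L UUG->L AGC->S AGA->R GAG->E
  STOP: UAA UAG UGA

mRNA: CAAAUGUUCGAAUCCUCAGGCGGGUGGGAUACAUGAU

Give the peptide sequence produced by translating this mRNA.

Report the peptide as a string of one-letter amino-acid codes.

start AUG at pos 3
pos 3: AUG -> M; peptide=M
pos 6: UUC -> F; peptide=MF
pos 9: GAA -> E; peptide=MFE
pos 12: UCC -> S; peptide=MFES
pos 15: UCA -> S; peptide=MFESS
pos 18: GGC -> G; peptide=MFESSG
pos 21: GGG -> G; peptide=MFESSGG
pos 24: UGG -> W; peptide=MFESSGGW
pos 27: GAU -> D; peptide=MFESSGGWD
pos 30: ACA -> T; peptide=MFESSGGWDT
pos 33: UGA -> STOP

Answer: MFESSGGWDT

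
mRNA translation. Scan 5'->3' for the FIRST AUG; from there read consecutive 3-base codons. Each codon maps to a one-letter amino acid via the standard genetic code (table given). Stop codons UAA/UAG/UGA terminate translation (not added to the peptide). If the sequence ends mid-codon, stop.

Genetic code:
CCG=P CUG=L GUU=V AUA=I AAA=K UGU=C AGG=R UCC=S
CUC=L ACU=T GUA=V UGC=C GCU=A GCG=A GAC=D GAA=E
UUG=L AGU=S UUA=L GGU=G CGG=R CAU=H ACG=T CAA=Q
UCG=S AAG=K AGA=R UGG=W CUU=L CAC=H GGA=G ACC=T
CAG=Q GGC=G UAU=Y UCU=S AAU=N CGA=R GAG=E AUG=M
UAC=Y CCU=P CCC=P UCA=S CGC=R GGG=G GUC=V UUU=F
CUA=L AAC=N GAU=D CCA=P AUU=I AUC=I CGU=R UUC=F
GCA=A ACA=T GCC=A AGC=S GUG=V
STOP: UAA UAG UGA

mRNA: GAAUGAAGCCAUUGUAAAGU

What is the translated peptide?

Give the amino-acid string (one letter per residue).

Answer: MKPL

Derivation:
start AUG at pos 2
pos 2: AUG -> M; peptide=M
pos 5: AAG -> K; peptide=MK
pos 8: CCA -> P; peptide=MKP
pos 11: UUG -> L; peptide=MKPL
pos 14: UAA -> STOP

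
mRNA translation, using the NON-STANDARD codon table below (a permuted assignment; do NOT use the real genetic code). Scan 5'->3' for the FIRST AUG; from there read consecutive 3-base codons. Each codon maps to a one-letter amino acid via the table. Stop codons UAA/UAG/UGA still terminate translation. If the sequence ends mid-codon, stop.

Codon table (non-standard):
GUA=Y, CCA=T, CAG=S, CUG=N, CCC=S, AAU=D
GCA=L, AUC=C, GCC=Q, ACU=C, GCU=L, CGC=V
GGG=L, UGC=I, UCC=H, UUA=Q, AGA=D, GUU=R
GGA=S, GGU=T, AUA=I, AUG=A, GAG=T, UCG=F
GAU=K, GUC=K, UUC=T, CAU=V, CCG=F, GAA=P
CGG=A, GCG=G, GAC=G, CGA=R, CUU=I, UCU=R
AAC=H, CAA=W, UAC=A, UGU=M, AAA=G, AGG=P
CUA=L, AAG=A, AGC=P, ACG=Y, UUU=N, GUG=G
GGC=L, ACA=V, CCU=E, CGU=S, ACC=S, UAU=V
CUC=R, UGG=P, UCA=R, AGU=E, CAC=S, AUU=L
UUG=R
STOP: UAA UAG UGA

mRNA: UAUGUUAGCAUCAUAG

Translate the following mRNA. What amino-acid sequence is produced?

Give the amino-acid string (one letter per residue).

start AUG at pos 1
pos 1: AUG -> A; peptide=A
pos 4: UUA -> Q; peptide=AQ
pos 7: GCA -> L; peptide=AQL
pos 10: UCA -> R; peptide=AQLR
pos 13: UAG -> STOP

Answer: AQLR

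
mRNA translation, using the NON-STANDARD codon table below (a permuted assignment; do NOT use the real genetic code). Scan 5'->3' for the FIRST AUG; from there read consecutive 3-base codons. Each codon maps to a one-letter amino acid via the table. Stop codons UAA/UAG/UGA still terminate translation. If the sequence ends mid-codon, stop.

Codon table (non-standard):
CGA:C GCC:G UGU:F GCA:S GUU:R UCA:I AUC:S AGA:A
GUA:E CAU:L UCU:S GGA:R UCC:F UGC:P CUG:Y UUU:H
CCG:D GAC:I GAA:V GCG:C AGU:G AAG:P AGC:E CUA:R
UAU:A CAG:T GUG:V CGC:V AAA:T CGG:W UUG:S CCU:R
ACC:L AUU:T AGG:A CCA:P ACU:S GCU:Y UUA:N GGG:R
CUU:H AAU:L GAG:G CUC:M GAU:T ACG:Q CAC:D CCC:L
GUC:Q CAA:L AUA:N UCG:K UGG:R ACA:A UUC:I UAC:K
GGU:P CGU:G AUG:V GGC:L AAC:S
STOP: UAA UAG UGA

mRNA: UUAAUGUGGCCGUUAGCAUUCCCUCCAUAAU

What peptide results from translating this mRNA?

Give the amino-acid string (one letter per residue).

Answer: VRDNSIRP

Derivation:
start AUG at pos 3
pos 3: AUG -> V; peptide=V
pos 6: UGG -> R; peptide=VR
pos 9: CCG -> D; peptide=VRD
pos 12: UUA -> N; peptide=VRDN
pos 15: GCA -> S; peptide=VRDNS
pos 18: UUC -> I; peptide=VRDNSI
pos 21: CCU -> R; peptide=VRDNSIR
pos 24: CCA -> P; peptide=VRDNSIRP
pos 27: UAA -> STOP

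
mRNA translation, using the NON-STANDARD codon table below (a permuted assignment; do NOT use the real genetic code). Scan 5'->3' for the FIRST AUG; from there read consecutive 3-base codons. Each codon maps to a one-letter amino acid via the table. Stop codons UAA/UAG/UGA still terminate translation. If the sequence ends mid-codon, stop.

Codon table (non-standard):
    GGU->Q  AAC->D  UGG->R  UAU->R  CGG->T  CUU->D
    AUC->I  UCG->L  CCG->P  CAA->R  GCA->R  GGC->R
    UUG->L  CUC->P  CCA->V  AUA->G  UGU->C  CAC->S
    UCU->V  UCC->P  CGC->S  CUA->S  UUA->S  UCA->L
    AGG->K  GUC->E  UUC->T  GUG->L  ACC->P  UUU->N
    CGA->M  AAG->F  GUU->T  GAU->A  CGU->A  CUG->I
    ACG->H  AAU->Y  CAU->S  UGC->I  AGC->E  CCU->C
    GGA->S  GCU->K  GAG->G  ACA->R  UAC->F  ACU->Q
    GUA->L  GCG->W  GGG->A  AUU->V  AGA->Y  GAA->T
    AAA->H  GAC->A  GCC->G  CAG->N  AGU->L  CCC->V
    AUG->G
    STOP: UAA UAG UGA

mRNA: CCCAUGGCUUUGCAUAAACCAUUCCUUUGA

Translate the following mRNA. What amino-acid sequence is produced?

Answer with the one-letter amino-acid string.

start AUG at pos 3
pos 3: AUG -> G; peptide=G
pos 6: GCU -> K; peptide=GK
pos 9: UUG -> L; peptide=GKL
pos 12: CAU -> S; peptide=GKLS
pos 15: AAA -> H; peptide=GKLSH
pos 18: CCA -> V; peptide=GKLSHV
pos 21: UUC -> T; peptide=GKLSHVT
pos 24: CUU -> D; peptide=GKLSHVTD
pos 27: UGA -> STOP

Answer: GKLSHVTD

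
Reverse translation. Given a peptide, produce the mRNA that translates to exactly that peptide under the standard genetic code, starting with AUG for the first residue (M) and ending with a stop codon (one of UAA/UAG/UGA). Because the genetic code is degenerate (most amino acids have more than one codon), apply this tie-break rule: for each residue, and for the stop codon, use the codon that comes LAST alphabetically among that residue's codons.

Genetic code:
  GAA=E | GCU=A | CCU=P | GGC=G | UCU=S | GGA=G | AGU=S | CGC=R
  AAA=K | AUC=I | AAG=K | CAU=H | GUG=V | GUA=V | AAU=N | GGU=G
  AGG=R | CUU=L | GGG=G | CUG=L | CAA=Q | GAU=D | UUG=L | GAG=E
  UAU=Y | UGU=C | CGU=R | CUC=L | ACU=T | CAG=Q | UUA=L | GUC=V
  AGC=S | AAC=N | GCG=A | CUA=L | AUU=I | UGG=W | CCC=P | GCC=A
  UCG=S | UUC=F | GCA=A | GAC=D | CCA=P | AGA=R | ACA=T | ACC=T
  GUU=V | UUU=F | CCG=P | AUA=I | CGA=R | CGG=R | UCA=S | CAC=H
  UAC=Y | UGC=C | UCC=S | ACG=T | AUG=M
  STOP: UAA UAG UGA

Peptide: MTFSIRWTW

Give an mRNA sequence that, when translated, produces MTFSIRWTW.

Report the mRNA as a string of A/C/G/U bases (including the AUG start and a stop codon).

residue 1: M -> AUG (start codon)
residue 2: T codons sorted = ACA,ACC,ACG,ACU -> pick last = ACU
residue 3: F codons sorted = UUC,UUU -> pick last = UUU
residue 4: S codons sorted = AGC,AGU,UCA,UCC,UCG,UCU -> pick last = UCU
residue 5: I codons sorted = AUA,AUC,AUU -> pick last = AUU
residue 6: R codons sorted = AGA,AGG,CGA,CGC,CGG,CGU -> pick last = CGU
residue 7: W -> UGG (only codon)
residue 8: T codons sorted = ACA,ACC,ACG,ACU -> pick last = ACU
residue 9: W -> UGG (only codon)
terminator: stop codons sorted = UAA,UAG,UGA -> pick last = UGA

Answer: mRNA: AUGACUUUUUCUAUUCGUUGGACUUGGUGA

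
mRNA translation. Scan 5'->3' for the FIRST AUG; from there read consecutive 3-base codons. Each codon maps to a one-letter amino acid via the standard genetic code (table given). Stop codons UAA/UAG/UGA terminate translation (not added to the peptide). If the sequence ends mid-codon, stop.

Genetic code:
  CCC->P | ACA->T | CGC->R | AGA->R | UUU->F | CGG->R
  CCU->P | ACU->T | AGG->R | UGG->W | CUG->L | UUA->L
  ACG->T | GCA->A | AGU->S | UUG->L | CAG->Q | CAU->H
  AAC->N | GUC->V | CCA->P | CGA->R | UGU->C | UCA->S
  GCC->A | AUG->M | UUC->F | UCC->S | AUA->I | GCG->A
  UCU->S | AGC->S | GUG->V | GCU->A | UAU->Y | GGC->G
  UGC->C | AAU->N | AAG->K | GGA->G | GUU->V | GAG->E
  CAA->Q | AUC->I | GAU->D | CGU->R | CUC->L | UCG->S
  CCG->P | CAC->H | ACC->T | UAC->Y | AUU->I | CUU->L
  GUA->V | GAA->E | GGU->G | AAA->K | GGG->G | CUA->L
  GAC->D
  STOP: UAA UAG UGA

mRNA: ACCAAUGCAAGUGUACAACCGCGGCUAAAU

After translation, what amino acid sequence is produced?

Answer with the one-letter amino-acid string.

Answer: MQVYNRG

Derivation:
start AUG at pos 4
pos 4: AUG -> M; peptide=M
pos 7: CAA -> Q; peptide=MQ
pos 10: GUG -> V; peptide=MQV
pos 13: UAC -> Y; peptide=MQVY
pos 16: AAC -> N; peptide=MQVYN
pos 19: CGC -> R; peptide=MQVYNR
pos 22: GGC -> G; peptide=MQVYNRG
pos 25: UAA -> STOP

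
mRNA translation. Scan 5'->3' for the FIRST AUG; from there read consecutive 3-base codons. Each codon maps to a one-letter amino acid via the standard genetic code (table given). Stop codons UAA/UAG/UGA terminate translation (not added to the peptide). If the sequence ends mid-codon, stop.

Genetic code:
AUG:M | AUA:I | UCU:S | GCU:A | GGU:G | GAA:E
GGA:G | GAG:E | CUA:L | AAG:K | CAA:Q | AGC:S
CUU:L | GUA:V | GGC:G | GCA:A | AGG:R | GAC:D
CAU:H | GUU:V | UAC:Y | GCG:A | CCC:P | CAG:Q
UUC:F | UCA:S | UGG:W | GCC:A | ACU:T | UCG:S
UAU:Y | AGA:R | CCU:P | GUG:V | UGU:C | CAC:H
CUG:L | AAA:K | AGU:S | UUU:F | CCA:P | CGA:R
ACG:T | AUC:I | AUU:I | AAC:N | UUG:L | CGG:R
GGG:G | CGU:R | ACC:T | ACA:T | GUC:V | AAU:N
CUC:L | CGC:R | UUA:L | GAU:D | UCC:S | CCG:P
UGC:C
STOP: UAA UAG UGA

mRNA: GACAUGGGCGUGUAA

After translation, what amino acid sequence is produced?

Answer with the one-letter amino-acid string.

start AUG at pos 3
pos 3: AUG -> M; peptide=M
pos 6: GGC -> G; peptide=MG
pos 9: GUG -> V; peptide=MGV
pos 12: UAA -> STOP

Answer: MGV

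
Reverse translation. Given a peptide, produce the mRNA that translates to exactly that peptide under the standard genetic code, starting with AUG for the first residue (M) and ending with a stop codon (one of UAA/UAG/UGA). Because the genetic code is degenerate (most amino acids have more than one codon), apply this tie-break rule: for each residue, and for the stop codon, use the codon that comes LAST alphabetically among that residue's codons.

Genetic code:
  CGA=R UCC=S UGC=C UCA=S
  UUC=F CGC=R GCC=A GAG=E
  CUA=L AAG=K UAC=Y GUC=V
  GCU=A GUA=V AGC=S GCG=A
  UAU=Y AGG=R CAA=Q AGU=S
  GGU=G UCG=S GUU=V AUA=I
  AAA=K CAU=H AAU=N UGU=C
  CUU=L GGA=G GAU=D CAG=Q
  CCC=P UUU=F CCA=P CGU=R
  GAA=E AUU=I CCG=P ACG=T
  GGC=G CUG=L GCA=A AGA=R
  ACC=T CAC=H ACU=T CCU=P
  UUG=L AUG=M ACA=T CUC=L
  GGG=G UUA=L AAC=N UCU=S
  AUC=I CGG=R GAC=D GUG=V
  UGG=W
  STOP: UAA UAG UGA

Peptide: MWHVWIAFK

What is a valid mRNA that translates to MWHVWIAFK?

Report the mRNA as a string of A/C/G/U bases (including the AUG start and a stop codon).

residue 1: M -> AUG (start codon)
residue 2: W -> UGG (only codon)
residue 3: H codons sorted = CAC,CAU -> pick last = CAU
residue 4: V codons sorted = GUA,GUC,GUG,GUU -> pick last = GUU
residue 5: W -> UGG (only codon)
residue 6: I codons sorted = AUA,AUC,AUU -> pick last = AUU
residue 7: A codons sorted = GCA,GCC,GCG,GCU -> pick last = GCU
residue 8: F codons sorted = UUC,UUU -> pick last = UUU
residue 9: K codons sorted = AAA,AAG -> pick last = AAG
terminator: stop codons sorted = UAA,UAG,UGA -> pick last = UGA

Answer: mRNA: AUGUGGCAUGUUUGGAUUGCUUUUAAGUGA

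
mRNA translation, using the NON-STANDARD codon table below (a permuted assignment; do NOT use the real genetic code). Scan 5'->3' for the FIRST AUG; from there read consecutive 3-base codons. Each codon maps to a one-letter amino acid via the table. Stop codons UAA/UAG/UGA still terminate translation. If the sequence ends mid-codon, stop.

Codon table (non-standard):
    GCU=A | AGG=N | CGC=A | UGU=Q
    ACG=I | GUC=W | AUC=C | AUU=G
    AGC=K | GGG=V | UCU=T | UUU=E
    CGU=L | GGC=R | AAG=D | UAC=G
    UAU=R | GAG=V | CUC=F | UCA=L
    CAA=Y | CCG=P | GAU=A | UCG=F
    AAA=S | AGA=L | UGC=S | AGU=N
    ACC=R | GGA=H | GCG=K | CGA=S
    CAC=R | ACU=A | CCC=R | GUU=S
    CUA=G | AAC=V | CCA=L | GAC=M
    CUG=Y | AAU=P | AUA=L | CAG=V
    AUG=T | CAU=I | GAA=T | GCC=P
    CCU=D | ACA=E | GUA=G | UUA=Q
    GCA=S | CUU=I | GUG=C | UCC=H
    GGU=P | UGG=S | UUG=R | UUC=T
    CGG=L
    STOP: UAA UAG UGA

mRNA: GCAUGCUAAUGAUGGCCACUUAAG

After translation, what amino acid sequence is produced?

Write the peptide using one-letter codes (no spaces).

start AUG at pos 2
pos 2: AUG -> T; peptide=T
pos 5: CUA -> G; peptide=TG
pos 8: AUG -> T; peptide=TGT
pos 11: AUG -> T; peptide=TGTT
pos 14: GCC -> P; peptide=TGTTP
pos 17: ACU -> A; peptide=TGTTPA
pos 20: UAA -> STOP

Answer: TGTTPA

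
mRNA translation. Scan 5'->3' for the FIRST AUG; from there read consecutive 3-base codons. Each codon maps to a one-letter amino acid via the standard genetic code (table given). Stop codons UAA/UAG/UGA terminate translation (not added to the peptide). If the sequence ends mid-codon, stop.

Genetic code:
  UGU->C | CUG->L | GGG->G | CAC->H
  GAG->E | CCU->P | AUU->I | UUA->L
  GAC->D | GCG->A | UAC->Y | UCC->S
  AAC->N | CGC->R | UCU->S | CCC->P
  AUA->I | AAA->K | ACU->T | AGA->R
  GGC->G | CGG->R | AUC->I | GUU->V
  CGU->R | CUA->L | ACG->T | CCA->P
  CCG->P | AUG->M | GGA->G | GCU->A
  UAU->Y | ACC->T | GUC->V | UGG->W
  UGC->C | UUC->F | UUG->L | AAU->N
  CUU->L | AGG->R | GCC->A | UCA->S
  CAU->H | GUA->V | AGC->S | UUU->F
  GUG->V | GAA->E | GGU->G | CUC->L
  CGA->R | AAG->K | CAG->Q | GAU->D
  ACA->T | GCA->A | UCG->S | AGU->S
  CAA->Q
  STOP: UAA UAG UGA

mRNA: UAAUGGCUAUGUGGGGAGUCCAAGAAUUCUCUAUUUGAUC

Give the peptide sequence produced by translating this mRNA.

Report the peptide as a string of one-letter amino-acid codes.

start AUG at pos 2
pos 2: AUG -> M; peptide=M
pos 5: GCU -> A; peptide=MA
pos 8: AUG -> M; peptide=MAM
pos 11: UGG -> W; peptide=MAMW
pos 14: GGA -> G; peptide=MAMWG
pos 17: GUC -> V; peptide=MAMWGV
pos 20: CAA -> Q; peptide=MAMWGVQ
pos 23: GAA -> E; peptide=MAMWGVQE
pos 26: UUC -> F; peptide=MAMWGVQEF
pos 29: UCU -> S; peptide=MAMWGVQEFS
pos 32: AUU -> I; peptide=MAMWGVQEFSI
pos 35: UGA -> STOP

Answer: MAMWGVQEFSI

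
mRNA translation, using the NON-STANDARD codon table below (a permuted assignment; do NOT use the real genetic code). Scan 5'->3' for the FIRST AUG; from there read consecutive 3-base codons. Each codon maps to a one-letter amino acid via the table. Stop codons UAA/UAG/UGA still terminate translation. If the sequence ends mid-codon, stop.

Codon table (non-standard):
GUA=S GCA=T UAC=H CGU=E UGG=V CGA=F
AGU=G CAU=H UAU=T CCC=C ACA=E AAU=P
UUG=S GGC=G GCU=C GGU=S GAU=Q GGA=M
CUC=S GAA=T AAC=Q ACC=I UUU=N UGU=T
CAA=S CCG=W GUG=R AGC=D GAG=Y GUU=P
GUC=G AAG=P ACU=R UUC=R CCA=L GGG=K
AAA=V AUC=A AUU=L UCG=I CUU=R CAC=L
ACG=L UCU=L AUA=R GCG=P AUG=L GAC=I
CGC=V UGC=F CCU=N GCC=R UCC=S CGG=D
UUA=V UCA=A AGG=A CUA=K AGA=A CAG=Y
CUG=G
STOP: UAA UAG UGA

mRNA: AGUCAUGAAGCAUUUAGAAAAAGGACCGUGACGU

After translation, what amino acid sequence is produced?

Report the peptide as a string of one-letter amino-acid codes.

Answer: LPHVTVMW

Derivation:
start AUG at pos 4
pos 4: AUG -> L; peptide=L
pos 7: AAG -> P; peptide=LP
pos 10: CAU -> H; peptide=LPH
pos 13: UUA -> V; peptide=LPHV
pos 16: GAA -> T; peptide=LPHVT
pos 19: AAA -> V; peptide=LPHVTV
pos 22: GGA -> M; peptide=LPHVTVM
pos 25: CCG -> W; peptide=LPHVTVMW
pos 28: UGA -> STOP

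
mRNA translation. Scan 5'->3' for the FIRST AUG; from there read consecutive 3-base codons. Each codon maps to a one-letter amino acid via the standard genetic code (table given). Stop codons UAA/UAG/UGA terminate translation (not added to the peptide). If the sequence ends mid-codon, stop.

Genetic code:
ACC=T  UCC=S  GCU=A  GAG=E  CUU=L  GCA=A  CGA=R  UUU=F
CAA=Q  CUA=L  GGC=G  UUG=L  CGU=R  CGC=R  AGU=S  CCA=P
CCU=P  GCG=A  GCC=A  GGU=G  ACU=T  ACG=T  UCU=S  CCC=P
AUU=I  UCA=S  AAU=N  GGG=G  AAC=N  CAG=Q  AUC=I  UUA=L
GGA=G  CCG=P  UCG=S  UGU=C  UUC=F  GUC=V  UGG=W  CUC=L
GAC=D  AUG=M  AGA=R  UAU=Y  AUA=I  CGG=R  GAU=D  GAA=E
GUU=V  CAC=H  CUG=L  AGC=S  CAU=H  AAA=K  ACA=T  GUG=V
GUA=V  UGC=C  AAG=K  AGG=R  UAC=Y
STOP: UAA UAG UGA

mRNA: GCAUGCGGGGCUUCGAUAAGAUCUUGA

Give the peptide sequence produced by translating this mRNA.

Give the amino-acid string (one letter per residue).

start AUG at pos 2
pos 2: AUG -> M; peptide=M
pos 5: CGG -> R; peptide=MR
pos 8: GGC -> G; peptide=MRG
pos 11: UUC -> F; peptide=MRGF
pos 14: GAU -> D; peptide=MRGFD
pos 17: AAG -> K; peptide=MRGFDK
pos 20: AUC -> I; peptide=MRGFDKI
pos 23: UUG -> L; peptide=MRGFDKIL
pos 26: only 1 nt remain (<3), stop (end of mRNA)

Answer: MRGFDKIL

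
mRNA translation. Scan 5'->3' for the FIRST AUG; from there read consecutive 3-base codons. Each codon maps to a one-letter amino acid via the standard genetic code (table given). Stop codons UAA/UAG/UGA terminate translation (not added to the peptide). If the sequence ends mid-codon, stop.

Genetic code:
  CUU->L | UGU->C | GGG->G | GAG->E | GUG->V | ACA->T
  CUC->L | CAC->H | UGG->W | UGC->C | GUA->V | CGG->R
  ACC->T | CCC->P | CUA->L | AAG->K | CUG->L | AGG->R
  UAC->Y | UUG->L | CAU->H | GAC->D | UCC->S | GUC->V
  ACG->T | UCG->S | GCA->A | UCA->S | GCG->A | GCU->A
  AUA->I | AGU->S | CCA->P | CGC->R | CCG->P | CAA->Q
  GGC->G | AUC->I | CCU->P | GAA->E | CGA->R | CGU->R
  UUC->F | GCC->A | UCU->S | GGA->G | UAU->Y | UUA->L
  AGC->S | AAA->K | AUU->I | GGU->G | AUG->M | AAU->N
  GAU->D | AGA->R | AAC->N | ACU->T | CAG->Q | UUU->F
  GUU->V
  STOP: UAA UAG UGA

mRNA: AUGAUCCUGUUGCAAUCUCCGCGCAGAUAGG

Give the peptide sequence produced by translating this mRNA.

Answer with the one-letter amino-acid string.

start AUG at pos 0
pos 0: AUG -> M; peptide=M
pos 3: AUC -> I; peptide=MI
pos 6: CUG -> L; peptide=MIL
pos 9: UUG -> L; peptide=MILL
pos 12: CAA -> Q; peptide=MILLQ
pos 15: UCU -> S; peptide=MILLQS
pos 18: CCG -> P; peptide=MILLQSP
pos 21: CGC -> R; peptide=MILLQSPR
pos 24: AGA -> R; peptide=MILLQSPRR
pos 27: UAG -> STOP

Answer: MILLQSPRR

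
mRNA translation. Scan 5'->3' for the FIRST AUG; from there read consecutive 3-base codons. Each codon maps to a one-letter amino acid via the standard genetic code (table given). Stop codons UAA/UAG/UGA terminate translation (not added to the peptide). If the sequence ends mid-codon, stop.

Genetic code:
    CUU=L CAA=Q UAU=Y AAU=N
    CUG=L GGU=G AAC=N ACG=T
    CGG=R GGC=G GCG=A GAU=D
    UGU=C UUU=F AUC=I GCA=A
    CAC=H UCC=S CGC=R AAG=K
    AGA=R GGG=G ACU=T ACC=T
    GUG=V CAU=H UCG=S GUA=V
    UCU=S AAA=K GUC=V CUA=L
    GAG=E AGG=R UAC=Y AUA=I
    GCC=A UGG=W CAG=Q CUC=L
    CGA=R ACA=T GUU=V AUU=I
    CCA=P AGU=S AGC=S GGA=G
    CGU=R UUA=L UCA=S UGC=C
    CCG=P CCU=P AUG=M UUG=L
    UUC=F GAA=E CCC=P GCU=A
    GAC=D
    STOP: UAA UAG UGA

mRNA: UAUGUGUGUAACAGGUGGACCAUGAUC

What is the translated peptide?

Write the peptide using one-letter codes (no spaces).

Answer: MCVTGGP

Derivation:
start AUG at pos 1
pos 1: AUG -> M; peptide=M
pos 4: UGU -> C; peptide=MC
pos 7: GUA -> V; peptide=MCV
pos 10: ACA -> T; peptide=MCVT
pos 13: GGU -> G; peptide=MCVTG
pos 16: GGA -> G; peptide=MCVTGG
pos 19: CCA -> P; peptide=MCVTGGP
pos 22: UGA -> STOP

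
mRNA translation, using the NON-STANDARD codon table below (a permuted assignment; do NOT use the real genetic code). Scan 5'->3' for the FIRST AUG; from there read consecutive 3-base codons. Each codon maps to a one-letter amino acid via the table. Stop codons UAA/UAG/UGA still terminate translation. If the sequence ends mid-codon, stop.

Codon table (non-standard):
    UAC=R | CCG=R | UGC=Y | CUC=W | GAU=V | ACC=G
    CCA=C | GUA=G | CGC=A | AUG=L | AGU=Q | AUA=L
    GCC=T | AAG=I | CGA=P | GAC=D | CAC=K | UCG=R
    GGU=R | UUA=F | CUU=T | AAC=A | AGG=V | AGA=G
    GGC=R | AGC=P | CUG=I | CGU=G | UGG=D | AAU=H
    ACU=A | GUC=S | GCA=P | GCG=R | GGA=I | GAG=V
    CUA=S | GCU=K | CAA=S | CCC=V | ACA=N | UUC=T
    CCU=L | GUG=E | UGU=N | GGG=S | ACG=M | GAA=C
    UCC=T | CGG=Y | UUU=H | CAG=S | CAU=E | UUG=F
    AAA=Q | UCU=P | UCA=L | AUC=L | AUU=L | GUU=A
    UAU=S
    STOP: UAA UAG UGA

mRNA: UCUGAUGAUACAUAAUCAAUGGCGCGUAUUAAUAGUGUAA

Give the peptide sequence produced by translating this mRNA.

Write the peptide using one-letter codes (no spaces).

Answer: LLEHSDAGFLE

Derivation:
start AUG at pos 4
pos 4: AUG -> L; peptide=L
pos 7: AUA -> L; peptide=LL
pos 10: CAU -> E; peptide=LLE
pos 13: AAU -> H; peptide=LLEH
pos 16: CAA -> S; peptide=LLEHS
pos 19: UGG -> D; peptide=LLEHSD
pos 22: CGC -> A; peptide=LLEHSDA
pos 25: GUA -> G; peptide=LLEHSDAG
pos 28: UUA -> F; peptide=LLEHSDAGF
pos 31: AUA -> L; peptide=LLEHSDAGFL
pos 34: GUG -> E; peptide=LLEHSDAGFLE
pos 37: UAA -> STOP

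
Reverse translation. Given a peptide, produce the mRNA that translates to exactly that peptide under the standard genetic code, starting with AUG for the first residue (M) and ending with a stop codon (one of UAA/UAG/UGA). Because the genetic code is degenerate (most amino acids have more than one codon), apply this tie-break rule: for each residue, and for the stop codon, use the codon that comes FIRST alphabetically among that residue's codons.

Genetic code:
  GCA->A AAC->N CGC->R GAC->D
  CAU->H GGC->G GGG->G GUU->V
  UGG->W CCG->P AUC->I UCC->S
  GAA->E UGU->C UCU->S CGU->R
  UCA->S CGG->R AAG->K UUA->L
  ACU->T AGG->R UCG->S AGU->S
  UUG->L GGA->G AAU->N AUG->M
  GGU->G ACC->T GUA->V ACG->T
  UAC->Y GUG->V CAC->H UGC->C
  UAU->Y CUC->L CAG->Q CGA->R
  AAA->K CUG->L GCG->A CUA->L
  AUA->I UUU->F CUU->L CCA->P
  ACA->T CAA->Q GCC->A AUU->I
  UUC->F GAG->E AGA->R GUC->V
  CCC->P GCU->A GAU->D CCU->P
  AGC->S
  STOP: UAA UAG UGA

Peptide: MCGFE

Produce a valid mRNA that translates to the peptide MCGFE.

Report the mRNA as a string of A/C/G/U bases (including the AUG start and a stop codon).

residue 1: M -> AUG (start codon)
residue 2: C codons sorted = UGC,UGU -> pick first = UGC
residue 3: G codons sorted = GGA,GGC,GGG,GGU -> pick first = GGA
residue 4: F codons sorted = UUC,UUU -> pick first = UUC
residue 5: E codons sorted = GAA,GAG -> pick first = GAA
terminator: stop codons sorted = UAA,UAG,UGA -> pick first = UAA

Answer: mRNA: AUGUGCGGAUUCGAAUAA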